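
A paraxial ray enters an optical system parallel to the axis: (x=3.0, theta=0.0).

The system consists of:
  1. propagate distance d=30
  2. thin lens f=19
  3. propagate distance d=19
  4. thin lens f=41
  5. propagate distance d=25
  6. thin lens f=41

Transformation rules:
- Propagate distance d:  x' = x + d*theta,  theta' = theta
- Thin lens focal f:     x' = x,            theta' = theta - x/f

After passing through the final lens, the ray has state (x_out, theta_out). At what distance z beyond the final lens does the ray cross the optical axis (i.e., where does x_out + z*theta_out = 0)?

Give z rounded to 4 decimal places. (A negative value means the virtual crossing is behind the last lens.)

Initial: x=3.0000 theta=0.0000
After 1 (propagate distance d=30): x=3.0000 theta=0.0000
After 2 (thin lens f=19): x=3.0000 theta=-3/19 (≈-0.1579)
After 3 (propagate distance d=19): x=0.0000 theta=-3/19 (≈-0.1579)
After 4 (thin lens f=41): x=0.0000 theta=-3/19 (≈-0.1579)
After 5 (propagate distance d=25): x=-75/19 (≈-3.9474) theta=-3/19 (≈-0.1579)
After 6 (thin lens f=41): x=-75/19 (≈-3.9474) theta=-48/779 (≈-0.0616)
z_focus = -x_out/theta_out = -(-75/19)/(-48/779) = -64.0625
Rounded to 4 decimal places: z = -64.0625

Answer: -64.0625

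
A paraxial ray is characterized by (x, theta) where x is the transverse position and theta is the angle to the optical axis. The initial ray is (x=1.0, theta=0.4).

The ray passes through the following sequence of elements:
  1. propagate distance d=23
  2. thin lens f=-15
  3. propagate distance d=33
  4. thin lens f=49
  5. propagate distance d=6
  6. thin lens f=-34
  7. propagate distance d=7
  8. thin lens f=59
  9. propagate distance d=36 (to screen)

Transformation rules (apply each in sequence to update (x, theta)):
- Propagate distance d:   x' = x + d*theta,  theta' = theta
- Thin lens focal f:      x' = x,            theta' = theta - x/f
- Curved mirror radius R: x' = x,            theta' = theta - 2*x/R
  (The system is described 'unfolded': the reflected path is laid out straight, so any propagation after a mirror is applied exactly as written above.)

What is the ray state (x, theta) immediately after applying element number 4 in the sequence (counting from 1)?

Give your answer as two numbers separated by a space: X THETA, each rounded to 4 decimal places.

Initial: x=1.0000 theta=0.4000
After 1 (propagate distance d=23): x=10.2000 theta=0.4000
After 2 (thin lens f=-15): x=10.2000 theta=1.0800
After 3 (propagate distance d=33): x=45.8400 theta=1.0800
After 4 (thin lens f=49): x=45.8400 theta=177/1225 (≈0.1445)
Rounded to 4 decimal places: x = 45.8400, theta = 0.1445

Answer: 45.8400 0.1445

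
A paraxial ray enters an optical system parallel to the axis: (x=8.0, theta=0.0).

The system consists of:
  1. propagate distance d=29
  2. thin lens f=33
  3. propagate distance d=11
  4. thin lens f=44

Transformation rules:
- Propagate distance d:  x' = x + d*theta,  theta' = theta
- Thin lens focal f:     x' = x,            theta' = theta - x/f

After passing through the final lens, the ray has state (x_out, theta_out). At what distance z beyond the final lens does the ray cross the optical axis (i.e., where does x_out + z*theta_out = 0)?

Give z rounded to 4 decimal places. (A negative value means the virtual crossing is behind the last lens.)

Initial: x=8.0000 theta=0.0000
After 1 (propagate distance d=29): x=8.0000 theta=0.0000
After 2 (thin lens f=33): x=8.0000 theta=-8/33 (≈-0.2424)
After 3 (propagate distance d=11): x=16/3 (≈5.3333) theta=-8/33 (≈-0.2424)
After 4 (thin lens f=44): x=16/3 (≈5.3333) theta=-4/11 (≈-0.3636)
z_focus = -x_out/theta_out = -(16/3)/(-4/11) = 44/3 ≈ 14.6667
Rounded to 4 decimal places: z = 14.6667

Answer: 14.6667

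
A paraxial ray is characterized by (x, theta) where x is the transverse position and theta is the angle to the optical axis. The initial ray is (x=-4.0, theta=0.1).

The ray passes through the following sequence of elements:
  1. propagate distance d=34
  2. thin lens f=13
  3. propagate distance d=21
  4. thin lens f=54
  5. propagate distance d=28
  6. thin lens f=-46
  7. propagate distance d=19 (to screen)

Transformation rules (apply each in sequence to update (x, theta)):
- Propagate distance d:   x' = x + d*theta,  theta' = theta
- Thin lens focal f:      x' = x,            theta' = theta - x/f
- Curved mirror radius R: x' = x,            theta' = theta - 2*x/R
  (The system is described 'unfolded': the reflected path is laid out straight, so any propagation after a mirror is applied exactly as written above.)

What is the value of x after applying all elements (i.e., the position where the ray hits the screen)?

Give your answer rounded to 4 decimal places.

Initial: x=-4.0000 theta=0.1000
After 1 (propagate distance d=34): x=-0.6000 theta=0.1000
After 2 (thin lens f=13): x=-0.6000 theta=19/130 (≈0.1462)
After 3 (propagate distance d=21): x=321/130 (≈2.4692) theta=19/130 (≈0.1462)
After 4 (thin lens f=54): x=321/130 (≈2.4692) theta=47/468 (≈0.1004)
After 5 (propagate distance d=28): x=6179/1170 (≈5.2812) theta=47/468 (≈0.1004)
After 6 (thin lens f=-46): x=6179/1170 (≈5.2812) theta=2896/13455 (≈0.2152)
After 7 (propagate distance d=19 (to screen)): x=16811/1794 (≈9.3707) theta=2896/13455 (≈0.2152)
Rounded to 4 decimal places: x = 9.3707

Answer: 9.3707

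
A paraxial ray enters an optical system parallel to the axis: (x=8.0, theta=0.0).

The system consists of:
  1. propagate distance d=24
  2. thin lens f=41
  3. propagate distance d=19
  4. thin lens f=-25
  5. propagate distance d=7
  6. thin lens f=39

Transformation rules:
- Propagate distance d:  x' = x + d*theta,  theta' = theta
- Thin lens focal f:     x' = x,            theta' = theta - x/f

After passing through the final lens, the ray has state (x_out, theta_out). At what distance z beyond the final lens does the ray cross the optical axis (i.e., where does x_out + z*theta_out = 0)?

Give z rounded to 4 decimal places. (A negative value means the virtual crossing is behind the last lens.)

Initial: x=8.0000 theta=0.0000
After 1 (propagate distance d=24): x=8.0000 theta=0.0000
After 2 (thin lens f=41): x=8.0000 theta=-8/41 (≈-0.1951)
After 3 (propagate distance d=19): x=176/41 (≈4.2927) theta=-8/41 (≈-0.1951)
After 4 (thin lens f=-25): x=176/41 (≈4.2927) theta=-24/1025 (≈-0.0234)
After 5 (propagate distance d=7): x=4232/1025 (≈4.1288) theta=-24/1025 (≈-0.0234)
After 6 (thin lens f=39): x=4232/1025 (≈4.1288) theta=-5168/39975 (≈-0.1293)
z_focus = -x_out/theta_out = -(4232/1025)/(-5168/39975) = 20631/646 ≈ 31.9365
Rounded to 4 decimal places: z = 31.9365

Answer: 31.9365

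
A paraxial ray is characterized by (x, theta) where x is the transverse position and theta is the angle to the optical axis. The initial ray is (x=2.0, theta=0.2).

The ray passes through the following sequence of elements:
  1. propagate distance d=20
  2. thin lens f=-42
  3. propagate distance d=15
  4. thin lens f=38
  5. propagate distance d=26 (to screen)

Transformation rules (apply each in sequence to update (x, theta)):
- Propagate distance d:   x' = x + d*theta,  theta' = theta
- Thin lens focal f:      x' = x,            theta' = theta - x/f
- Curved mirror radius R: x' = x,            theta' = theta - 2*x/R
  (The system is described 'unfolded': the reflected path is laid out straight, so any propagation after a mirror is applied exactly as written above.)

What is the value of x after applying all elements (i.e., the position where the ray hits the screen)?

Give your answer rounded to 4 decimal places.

Answer: 12.4331

Derivation:
Initial: x=2.0000 theta=0.2000
After 1 (propagate distance d=20): x=6.0000 theta=0.2000
After 2 (thin lens f=-42): x=6.0000 theta=12/35 (≈0.3429)
After 3 (propagate distance d=15): x=78/7 (≈11.1429) theta=12/35 (≈0.3429)
After 4 (thin lens f=38): x=78/7 (≈11.1429) theta=33/665 (≈0.0496)
After 5 (propagate distance d=26 (to screen)): x=8268/665 (≈12.4331) theta=33/665 (≈0.0496)
Rounded to 4 decimal places: x = 12.4331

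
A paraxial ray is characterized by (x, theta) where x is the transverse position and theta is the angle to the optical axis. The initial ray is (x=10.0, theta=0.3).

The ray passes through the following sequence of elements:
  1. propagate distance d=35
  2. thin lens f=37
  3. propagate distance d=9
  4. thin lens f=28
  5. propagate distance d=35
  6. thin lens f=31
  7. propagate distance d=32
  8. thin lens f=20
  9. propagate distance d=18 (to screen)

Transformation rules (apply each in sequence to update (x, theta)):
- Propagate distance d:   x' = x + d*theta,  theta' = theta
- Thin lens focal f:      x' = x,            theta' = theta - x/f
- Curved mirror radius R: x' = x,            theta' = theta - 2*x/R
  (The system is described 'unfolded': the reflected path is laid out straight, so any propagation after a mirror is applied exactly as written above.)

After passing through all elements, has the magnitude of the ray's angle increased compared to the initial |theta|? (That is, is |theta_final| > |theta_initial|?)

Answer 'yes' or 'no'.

Answer: yes

Derivation:
Initial: x=10.0000 theta=0.3000
After 1 (propagate distance d=35): x=20.5000 theta=0.3000
After 2 (thin lens f=37): x=20.5000 theta=-47/185 (≈-0.2541)
After 3 (propagate distance d=9): x=6739/370 (≈18.2135) theta=-47/185 (≈-0.2541)
After 4 (thin lens f=28): x=6739/370 (≈18.2135) theta=-9371/10360 (≈-0.9045)
After 5 (propagate distance d=35): x=-19899/1480 (≈-13.4453) theta=-9371/10360 (≈-0.9045)
After 6 (thin lens f=31): x=-19899/1480 (≈-13.4453) theta=-18901/40145 (≈-0.4708)
After 7 (propagate distance d=32): x=-9156739/321160 (≈-28.5115) theta=-18901/40145 (≈-0.4708)
After 8 (thin lens f=20): x=-9156739/321160 (≈-28.5115) theta=6132579/6423200 (≈0.9548)
After 9 (propagate distance d=18 (to screen)): x=-36374179/3211600 (≈-11.3259) theta=6132579/6423200 (≈0.9548)
|theta_initial|=0.3000 |theta_final|=6132579/6423200 (≈0.9548) -> increased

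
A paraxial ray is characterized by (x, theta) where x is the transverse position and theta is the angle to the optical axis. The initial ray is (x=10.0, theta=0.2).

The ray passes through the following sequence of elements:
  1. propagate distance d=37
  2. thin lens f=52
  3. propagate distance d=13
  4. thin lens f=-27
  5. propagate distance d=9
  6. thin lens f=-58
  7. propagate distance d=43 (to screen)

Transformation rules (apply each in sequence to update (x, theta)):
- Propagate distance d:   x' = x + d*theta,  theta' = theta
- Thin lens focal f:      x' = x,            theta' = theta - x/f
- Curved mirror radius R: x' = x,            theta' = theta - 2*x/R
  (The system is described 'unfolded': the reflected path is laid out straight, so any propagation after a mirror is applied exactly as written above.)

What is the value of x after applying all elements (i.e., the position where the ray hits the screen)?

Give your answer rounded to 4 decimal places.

Answer: 53.3626

Derivation:
Initial: x=10.0000 theta=0.2000
After 1 (propagate distance d=37): x=17.4000 theta=0.2000
After 2 (thin lens f=52): x=17.4000 theta=-7/52 (≈-0.1346)
After 3 (propagate distance d=13): x=15.6500 theta=-7/52 (≈-0.1346)
After 4 (thin lens f=-27): x=15.6500 theta=781/1755 (≈0.4450)
After 5 (propagate distance d=9): x=15331/780 (≈19.6551) theta=781/1755 (≈0.4450)
After 6 (thin lens f=-58): x=15331/780 (≈19.6551) theta=319171/407160 (≈0.7839)
After 7 (propagate distance d=43 (to screen)): x=4345427/81432 (≈53.3626) theta=319171/407160 (≈0.7839)
Rounded to 4 decimal places: x = 53.3626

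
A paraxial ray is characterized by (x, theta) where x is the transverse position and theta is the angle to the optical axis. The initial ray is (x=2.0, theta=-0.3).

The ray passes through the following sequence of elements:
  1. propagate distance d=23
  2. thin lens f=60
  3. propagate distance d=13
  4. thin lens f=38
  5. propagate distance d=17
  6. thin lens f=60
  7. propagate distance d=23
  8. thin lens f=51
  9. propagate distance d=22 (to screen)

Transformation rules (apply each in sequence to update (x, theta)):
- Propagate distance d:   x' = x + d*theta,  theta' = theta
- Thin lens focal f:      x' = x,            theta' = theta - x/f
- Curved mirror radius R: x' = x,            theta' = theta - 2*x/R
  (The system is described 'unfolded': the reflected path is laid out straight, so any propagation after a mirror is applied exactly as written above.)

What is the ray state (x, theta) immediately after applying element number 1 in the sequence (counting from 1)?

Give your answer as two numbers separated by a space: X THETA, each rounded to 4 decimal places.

Initial: x=2.0000 theta=-0.3000
After 1 (propagate distance d=23): x=-4.9000 theta=-0.3000
Rounded to 4 decimal places: x = -4.9000, theta = -0.3000

Answer: -4.9000 -0.3000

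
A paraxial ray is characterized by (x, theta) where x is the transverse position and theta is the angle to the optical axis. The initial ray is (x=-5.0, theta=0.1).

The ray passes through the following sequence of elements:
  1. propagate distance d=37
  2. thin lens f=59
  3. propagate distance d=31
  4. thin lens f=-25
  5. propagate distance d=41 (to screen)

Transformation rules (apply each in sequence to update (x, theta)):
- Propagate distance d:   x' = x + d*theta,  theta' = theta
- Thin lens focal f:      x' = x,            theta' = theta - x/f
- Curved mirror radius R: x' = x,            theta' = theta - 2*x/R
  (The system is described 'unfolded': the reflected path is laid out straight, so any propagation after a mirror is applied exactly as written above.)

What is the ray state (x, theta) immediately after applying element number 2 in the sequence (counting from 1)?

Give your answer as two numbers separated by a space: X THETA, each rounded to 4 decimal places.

Initial: x=-5.0000 theta=0.1000
After 1 (propagate distance d=37): x=-1.3000 theta=0.1000
After 2 (thin lens f=59): x=-1.3000 theta=36/295 (≈0.1220)
Rounded to 4 decimal places: x = -1.3000, theta = 0.1220

Answer: -1.3000 0.1220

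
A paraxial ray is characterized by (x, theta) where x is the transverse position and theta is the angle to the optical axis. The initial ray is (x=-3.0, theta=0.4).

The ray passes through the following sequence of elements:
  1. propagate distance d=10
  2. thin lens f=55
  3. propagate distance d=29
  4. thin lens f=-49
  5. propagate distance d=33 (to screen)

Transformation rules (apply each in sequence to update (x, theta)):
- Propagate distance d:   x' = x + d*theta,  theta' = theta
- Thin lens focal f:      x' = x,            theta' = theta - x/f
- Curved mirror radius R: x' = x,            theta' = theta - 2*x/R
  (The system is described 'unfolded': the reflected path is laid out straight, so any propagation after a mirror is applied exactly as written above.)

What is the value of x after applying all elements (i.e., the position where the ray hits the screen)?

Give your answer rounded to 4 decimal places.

Answer: 32.8033

Derivation:
Initial: x=-3.0000 theta=0.4000
After 1 (propagate distance d=10): x=1.0000 theta=0.4000
After 2 (thin lens f=55): x=1.0000 theta=21/55 (≈0.3818)
After 3 (propagate distance d=29): x=664/55 (≈12.0727) theta=21/55 (≈0.3818)
After 4 (thin lens f=-49): x=664/55 (≈12.0727) theta=1693/2695 (≈0.6282)
After 5 (propagate distance d=33 (to screen)): x=17681/539 (≈32.8033) theta=1693/2695 (≈0.6282)
Rounded to 4 decimal places: x = 32.8033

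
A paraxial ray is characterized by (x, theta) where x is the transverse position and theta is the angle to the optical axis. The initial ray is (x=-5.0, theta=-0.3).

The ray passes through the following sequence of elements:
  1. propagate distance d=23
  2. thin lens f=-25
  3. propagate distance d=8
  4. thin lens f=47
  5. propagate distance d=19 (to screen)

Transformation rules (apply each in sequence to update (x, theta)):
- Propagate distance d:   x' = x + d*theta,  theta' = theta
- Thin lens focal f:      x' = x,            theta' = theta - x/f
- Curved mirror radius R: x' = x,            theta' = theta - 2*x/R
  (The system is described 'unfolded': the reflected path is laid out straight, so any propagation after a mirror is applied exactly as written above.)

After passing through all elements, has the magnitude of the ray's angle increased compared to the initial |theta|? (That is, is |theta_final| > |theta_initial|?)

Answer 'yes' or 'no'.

Initial: x=-5.0000 theta=-0.3000
After 1 (propagate distance d=23): x=-11.9000 theta=-0.3000
After 2 (thin lens f=-25): x=-11.9000 theta=-0.7760
After 3 (propagate distance d=8): x=-18.1080 theta=-0.7760
After 4 (thin lens f=47): x=-18.1080 theta=-4591/11750 (≈-0.3907)
After 5 (propagate distance d=19 (to screen)): x=-149999/5875 (≈-25.5317) theta=-4591/11750 (≈-0.3907)
|theta_initial|=0.3000 |theta_final|=4591/11750 (≈0.3907) -> increased

Answer: yes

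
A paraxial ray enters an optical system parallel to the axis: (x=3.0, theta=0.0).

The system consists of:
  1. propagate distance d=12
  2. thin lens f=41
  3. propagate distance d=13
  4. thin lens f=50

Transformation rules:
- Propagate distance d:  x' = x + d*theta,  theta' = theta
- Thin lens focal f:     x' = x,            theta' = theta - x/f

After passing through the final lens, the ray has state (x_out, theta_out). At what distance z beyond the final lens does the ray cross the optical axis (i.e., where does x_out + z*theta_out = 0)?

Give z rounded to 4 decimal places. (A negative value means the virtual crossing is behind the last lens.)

Answer: 17.9487

Derivation:
Initial: x=3.0000 theta=0.0000
After 1 (propagate distance d=12): x=3.0000 theta=0.0000
After 2 (thin lens f=41): x=3.0000 theta=-3/41 (≈-0.0732)
After 3 (propagate distance d=13): x=84/41 (≈2.0488) theta=-3/41 (≈-0.0732)
After 4 (thin lens f=50): x=84/41 (≈2.0488) theta=-117/1025 (≈-0.1141)
z_focus = -x_out/theta_out = -(84/41)/(-117/1025) = 700/39 ≈ 17.9487
Rounded to 4 decimal places: z = 17.9487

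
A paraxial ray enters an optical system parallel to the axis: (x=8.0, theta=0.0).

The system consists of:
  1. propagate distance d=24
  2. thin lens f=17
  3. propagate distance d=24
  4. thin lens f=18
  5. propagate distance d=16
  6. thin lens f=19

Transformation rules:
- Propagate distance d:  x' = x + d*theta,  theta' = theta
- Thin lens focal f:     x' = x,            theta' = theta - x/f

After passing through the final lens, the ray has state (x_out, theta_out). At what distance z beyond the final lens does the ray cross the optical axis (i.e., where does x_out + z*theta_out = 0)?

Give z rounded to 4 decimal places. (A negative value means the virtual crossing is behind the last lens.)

Initial: x=8.0000 theta=0.0000
After 1 (propagate distance d=24): x=8.0000 theta=0.0000
After 2 (thin lens f=17): x=8.0000 theta=-8/17 (≈-0.4706)
After 3 (propagate distance d=24): x=-56/17 (≈-3.2941) theta=-8/17 (≈-0.4706)
After 4 (thin lens f=18): x=-56/17 (≈-3.2941) theta=-44/153 (≈-0.2876)
After 5 (propagate distance d=16): x=-1208/153 (≈-7.8954) theta=-44/153 (≈-0.2876)
After 6 (thin lens f=19): x=-1208/153 (≈-7.8954) theta=124/969 (≈0.1280)
z_focus = -x_out/theta_out = -(-1208/153)/(124/969) = 5738/93 ≈ 61.6989
Rounded to 4 decimal places: z = 61.6989

Answer: 61.6989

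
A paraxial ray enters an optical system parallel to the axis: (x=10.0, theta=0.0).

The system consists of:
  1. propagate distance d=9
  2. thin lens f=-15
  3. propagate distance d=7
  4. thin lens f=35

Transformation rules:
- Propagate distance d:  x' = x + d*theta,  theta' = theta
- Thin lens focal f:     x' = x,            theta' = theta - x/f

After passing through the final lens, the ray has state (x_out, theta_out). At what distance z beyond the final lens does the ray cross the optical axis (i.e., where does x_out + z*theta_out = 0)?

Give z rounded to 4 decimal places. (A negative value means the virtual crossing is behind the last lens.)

Answer: -59.2308

Derivation:
Initial: x=10.0000 theta=0.0000
After 1 (propagate distance d=9): x=10.0000 theta=0.0000
After 2 (thin lens f=-15): x=10.0000 theta=2/3 (≈0.6667)
After 3 (propagate distance d=7): x=44/3 (≈14.6667) theta=2/3 (≈0.6667)
After 4 (thin lens f=35): x=44/3 (≈14.6667) theta=26/105 (≈0.2476)
z_focus = -x_out/theta_out = -(44/3)/(26/105) = -770/13 ≈ -59.2308
Rounded to 4 decimal places: z = -59.2308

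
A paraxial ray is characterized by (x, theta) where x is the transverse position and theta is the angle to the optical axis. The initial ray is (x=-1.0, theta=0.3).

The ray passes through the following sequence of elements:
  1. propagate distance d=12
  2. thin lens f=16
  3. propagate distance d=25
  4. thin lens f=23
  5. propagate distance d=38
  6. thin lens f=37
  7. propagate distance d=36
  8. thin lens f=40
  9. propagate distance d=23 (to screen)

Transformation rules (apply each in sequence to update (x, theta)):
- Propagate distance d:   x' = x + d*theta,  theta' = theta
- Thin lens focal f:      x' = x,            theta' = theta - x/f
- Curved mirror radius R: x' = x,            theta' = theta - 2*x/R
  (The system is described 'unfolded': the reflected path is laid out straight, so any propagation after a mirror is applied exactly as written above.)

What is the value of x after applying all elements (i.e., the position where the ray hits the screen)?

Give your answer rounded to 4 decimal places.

Answer: -5.5730

Derivation:
Initial: x=-1.0000 theta=0.3000
After 1 (propagate distance d=12): x=2.6000 theta=0.3000
After 2 (thin lens f=16): x=2.6000 theta=0.1375
After 3 (propagate distance d=25): x=6.0375 theta=0.1375
After 4 (thin lens f=23): x=6.0375 theta=-0.1250
After 5 (propagate distance d=38): x=1.2875 theta=-0.1250
After 6 (thin lens f=37): x=1.2875 theta=-473/2960 (≈-0.1598)
After 7 (propagate distance d=36): x=-13217/2960 (≈-4.4652) theta=-473/2960 (≈-0.1598)
After 8 (thin lens f=40): x=-13217/2960 (≈-4.4652) theta=-5703/118400 (≈-0.0482)
After 9 (propagate distance d=23 (to screen)): x=-659849/118400 (≈-5.5730) theta=-5703/118400 (≈-0.0482)
Rounded to 4 decimal places: x = -5.5730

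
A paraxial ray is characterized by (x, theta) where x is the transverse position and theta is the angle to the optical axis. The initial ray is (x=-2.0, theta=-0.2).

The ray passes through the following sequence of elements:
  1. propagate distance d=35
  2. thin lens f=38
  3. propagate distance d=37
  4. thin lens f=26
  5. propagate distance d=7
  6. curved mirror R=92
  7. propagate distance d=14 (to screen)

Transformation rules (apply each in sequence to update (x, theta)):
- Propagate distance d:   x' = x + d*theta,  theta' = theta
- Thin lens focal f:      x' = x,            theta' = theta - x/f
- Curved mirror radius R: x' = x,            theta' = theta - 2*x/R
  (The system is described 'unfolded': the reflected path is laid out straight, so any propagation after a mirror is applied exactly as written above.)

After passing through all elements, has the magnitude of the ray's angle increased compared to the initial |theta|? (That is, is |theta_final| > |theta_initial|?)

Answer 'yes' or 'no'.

Initial: x=-2.0000 theta=-0.2000
After 1 (propagate distance d=35): x=-9.0000 theta=-0.2000
After 2 (thin lens f=38): x=-9.0000 theta=7/190 (≈0.0368)
After 3 (propagate distance d=37): x=-1451/190 (≈-7.6368) theta=7/190 (≈0.0368)
After 4 (thin lens f=26): x=-1451/190 (≈-7.6368) theta=1633/4940 (≈0.3306)
After 5 (propagate distance d=7): x=-5259/988 (≈-5.3229) theta=1633/4940 (≈0.3306)
After 6 (curved mirror R=92): x=-5259/988 (≈-5.3229) theta=7801/17480 (≈0.4463)
After 7 (propagate distance d=14 (to screen)): x=52553/56810 (≈0.9251) theta=7801/17480 (≈0.4463)
|theta_initial|=0.2000 |theta_final|=7801/17480 (≈0.4463) -> increased

Answer: yes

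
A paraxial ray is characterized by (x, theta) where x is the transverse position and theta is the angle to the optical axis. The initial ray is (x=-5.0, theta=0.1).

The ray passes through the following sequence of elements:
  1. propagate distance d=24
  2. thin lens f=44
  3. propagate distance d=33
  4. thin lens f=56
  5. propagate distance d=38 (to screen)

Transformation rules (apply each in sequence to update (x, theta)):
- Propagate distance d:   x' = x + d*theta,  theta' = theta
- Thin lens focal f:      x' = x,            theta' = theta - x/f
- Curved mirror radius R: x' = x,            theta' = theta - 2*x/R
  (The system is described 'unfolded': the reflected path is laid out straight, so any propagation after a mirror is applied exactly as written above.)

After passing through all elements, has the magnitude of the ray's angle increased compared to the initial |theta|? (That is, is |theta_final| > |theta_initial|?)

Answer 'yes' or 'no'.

Initial: x=-5.0000 theta=0.1000
After 1 (propagate distance d=24): x=-2.6000 theta=0.1000
After 2 (thin lens f=44): x=-2.6000 theta=7/44 (≈0.1591)
After 3 (propagate distance d=33): x=2.6500 theta=7/44 (≈0.1591)
After 4 (thin lens f=56): x=2.6500 theta=1377/12320 (≈0.1118)
After 5 (propagate distance d=38 (to screen)): x=42487/6160 (≈6.8972) theta=1377/12320 (≈0.1118)
|theta_initial|=0.1000 |theta_final|=1377/12320 (≈0.1118) -> increased

Answer: yes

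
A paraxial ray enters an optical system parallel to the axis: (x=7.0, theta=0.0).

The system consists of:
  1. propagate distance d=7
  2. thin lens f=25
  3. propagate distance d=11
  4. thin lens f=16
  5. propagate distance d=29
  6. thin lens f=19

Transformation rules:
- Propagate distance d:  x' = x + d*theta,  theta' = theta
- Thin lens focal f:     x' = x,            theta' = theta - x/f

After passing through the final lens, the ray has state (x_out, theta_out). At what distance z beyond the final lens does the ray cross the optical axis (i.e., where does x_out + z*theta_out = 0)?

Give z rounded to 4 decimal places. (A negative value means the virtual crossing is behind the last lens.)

Initial: x=7.0000 theta=0.0000
After 1 (propagate distance d=7): x=7.0000 theta=0.0000
After 2 (thin lens f=25): x=7.0000 theta=-0.2800
After 3 (propagate distance d=11): x=3.9200 theta=-0.2800
After 4 (thin lens f=16): x=3.9200 theta=-0.5250
After 5 (propagate distance d=29): x=-11.3050 theta=-0.5250
After 6 (thin lens f=19): x=-11.3050 theta=0.0700
z_focus = -x_out/theta_out = -(-11.3050)/(0.0700) = 161.5000
Rounded to 4 decimal places: z = 161.5000

Answer: 161.5000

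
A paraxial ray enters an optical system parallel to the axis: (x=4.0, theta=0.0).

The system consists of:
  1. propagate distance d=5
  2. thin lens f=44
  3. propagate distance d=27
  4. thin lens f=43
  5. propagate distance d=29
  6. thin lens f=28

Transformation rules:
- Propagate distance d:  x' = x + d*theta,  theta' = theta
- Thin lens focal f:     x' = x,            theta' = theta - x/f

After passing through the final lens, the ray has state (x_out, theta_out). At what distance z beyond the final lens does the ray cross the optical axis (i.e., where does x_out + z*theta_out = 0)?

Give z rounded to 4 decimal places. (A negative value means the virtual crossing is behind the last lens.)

Answer: -42.1043

Derivation:
Initial: x=4.0000 theta=0.0000
After 1 (propagate distance d=5): x=4.0000 theta=0.0000
After 2 (thin lens f=44): x=4.0000 theta=-1/11 (≈-0.0909)
After 3 (propagate distance d=27): x=17/11 (≈1.5455) theta=-1/11 (≈-0.0909)
After 4 (thin lens f=43): x=17/11 (≈1.5455) theta=-60/473 (≈-0.1268)
After 5 (propagate distance d=29): x=-1009/473 (≈-2.1332) theta=-60/473 (≈-0.1268)
After 6 (thin lens f=28): x=-1009/473 (≈-2.1332) theta=-61/1204 (≈-0.0507)
z_focus = -x_out/theta_out = -(-1009/473)/(-61/1204) = -28252/671 ≈ -42.1043
Rounded to 4 decimal places: z = -42.1043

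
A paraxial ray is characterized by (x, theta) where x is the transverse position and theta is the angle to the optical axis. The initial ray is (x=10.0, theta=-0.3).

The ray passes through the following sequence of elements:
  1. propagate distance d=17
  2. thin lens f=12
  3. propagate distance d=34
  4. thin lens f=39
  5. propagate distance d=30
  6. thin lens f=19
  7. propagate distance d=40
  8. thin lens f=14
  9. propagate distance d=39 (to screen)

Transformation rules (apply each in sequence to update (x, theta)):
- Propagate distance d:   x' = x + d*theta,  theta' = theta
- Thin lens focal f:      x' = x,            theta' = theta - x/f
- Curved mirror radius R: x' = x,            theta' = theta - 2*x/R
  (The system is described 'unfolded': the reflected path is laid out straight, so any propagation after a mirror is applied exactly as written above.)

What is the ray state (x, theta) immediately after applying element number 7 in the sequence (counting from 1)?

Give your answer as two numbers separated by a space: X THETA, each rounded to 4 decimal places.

Initial: x=10.0000 theta=-0.3000
After 1 (propagate distance d=17): x=4.9000 theta=-0.3000
After 2 (thin lens f=12): x=4.9000 theta=-17/24 (≈-0.7083)
After 3 (propagate distance d=34): x=-1151/60 (≈-19.1833) theta=-17/24 (≈-0.7083)
After 4 (thin lens f=39): x=-1151/60 (≈-19.1833) theta=-1013/4680 (≈-0.2165)
After 5 (propagate distance d=30): x=-1669/65 (≈-25.6769) theta=-1013/4680 (≈-0.2165)
After 6 (thin lens f=19): x=-1669/65 (≈-25.6769) theta=100921/88920 (≈1.1350)
After 7 (propagate distance d=40): x=16862/855 (≈19.7216) theta=100921/88920 (≈1.1350)
Rounded to 4 decimal places: x = 19.7216, theta = 1.1350

Answer: 19.7216 1.1350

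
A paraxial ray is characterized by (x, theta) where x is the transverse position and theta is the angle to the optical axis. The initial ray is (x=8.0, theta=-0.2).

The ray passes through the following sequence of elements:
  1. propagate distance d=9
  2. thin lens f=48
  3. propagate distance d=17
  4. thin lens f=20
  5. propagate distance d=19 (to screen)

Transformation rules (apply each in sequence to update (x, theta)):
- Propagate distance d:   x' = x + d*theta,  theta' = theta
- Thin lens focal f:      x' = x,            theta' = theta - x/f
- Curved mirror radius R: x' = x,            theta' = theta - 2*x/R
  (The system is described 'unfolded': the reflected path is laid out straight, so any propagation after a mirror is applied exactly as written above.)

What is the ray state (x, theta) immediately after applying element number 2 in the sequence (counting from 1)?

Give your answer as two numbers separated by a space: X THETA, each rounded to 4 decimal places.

Initial: x=8.0000 theta=-0.2000
After 1 (propagate distance d=9): x=6.2000 theta=-0.2000
After 2 (thin lens f=48): x=6.2000 theta=-79/240 (≈-0.3292)
Rounded to 4 decimal places: x = 6.2000, theta = -0.3292

Answer: 6.2000 -0.3292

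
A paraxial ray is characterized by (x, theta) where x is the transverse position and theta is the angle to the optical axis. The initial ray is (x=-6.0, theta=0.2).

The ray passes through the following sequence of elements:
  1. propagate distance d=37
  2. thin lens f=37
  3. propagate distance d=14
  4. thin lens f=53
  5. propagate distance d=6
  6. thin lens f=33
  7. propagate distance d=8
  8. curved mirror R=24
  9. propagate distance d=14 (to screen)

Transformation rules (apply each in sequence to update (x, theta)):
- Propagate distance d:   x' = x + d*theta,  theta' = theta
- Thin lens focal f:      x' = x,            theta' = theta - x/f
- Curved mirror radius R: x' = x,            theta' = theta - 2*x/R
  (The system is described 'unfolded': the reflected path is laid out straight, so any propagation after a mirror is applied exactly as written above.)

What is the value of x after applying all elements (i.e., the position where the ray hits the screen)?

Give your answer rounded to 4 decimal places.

Initial: x=-6.0000 theta=0.2000
After 1 (propagate distance d=37): x=1.4000 theta=0.2000
After 2 (thin lens f=37): x=1.4000 theta=6/37 (≈0.1622)
After 3 (propagate distance d=14): x=679/185 (≈3.6703) theta=6/37 (≈0.1622)
After 4 (thin lens f=53): x=679/185 (≈3.6703) theta=911/9805 (≈0.0929)
After 5 (propagate distance d=6): x=41453/9805 (≈4.2277) theta=911/9805 (≈0.0929)
After 6 (thin lens f=33): x=41453/9805 (≈4.2277) theta=-2278/64713 (≈-0.0352)
After 7 (propagate distance d=8): x=1276829/323565 (≈3.9461) theta=-2278/64713 (≈-0.0352)
After 8 (curved mirror R=24): x=1276829/323565 (≈3.9461) theta=-1413509/3882780 (≈-0.3640)
After 9 (propagate distance d=14 (to screen)): x=-2233589/1941390 (≈-1.1505) theta=-1413509/3882780 (≈-0.3640)
Rounded to 4 decimal places: x = -1.1505

Answer: -1.1505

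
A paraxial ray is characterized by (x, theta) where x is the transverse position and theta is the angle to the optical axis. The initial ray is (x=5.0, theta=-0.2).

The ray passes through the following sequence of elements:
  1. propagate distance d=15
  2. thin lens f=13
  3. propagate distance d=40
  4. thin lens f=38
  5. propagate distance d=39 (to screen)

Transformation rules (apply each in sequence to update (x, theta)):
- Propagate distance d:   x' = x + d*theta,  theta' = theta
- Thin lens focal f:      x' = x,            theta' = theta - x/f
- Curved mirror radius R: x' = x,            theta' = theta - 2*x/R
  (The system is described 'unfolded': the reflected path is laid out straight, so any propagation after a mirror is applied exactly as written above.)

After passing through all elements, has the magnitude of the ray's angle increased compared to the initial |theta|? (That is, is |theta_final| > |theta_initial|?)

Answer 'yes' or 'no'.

Answer: no

Derivation:
Initial: x=5.0000 theta=-0.2000
After 1 (propagate distance d=15): x=2.0000 theta=-0.2000
After 2 (thin lens f=13): x=2.0000 theta=-23/65 (≈-0.3538)
After 3 (propagate distance d=40): x=-158/13 (≈-12.1538) theta=-23/65 (≈-0.3538)
After 4 (thin lens f=38): x=-158/13 (≈-12.1538) theta=-42/1235 (≈-0.0340)
After 5 (propagate distance d=39 (to screen)): x=-16648/1235 (≈-13.4802) theta=-42/1235 (≈-0.0340)
|theta_initial|=0.2000 |theta_final|=42/1235 (≈0.0340) -> not increased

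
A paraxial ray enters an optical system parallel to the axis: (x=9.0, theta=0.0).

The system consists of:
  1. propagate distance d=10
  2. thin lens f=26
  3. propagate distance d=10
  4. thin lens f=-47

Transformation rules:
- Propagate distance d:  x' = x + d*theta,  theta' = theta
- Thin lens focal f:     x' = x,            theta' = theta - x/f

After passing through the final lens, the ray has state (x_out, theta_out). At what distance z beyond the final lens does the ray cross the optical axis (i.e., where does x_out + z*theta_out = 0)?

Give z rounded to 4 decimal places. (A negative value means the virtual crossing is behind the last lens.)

Answer: 24.2581

Derivation:
Initial: x=9.0000 theta=0.0000
After 1 (propagate distance d=10): x=9.0000 theta=0.0000
After 2 (thin lens f=26): x=9.0000 theta=-9/26 (≈-0.3462)
After 3 (propagate distance d=10): x=72/13 (≈5.5385) theta=-9/26 (≈-0.3462)
After 4 (thin lens f=-47): x=72/13 (≈5.5385) theta=-279/1222 (≈-0.2283)
z_focus = -x_out/theta_out = -(72/13)/(-279/1222) = 752/31 ≈ 24.2581
Rounded to 4 decimal places: z = 24.2581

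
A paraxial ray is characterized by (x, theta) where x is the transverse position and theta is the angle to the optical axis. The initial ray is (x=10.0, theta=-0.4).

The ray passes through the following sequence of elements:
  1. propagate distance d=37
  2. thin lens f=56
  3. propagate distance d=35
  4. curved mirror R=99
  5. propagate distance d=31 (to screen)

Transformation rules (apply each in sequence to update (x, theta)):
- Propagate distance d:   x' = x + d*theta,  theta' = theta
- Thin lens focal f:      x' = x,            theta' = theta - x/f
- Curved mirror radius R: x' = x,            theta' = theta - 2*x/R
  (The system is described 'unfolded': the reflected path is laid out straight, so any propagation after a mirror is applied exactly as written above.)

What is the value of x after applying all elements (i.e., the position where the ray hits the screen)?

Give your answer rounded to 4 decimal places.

Answer: -15.6479

Derivation:
Initial: x=10.0000 theta=-0.4000
After 1 (propagate distance d=37): x=-4.8000 theta=-0.4000
After 2 (thin lens f=56): x=-4.8000 theta=-11/35 (≈-0.3143)
After 3 (propagate distance d=35): x=-15.8000 theta=-11/35 (≈-0.3143)
After 4 (curved mirror R=99): x=-15.8000 theta=17/3465 (≈0.0049)
After 5 (propagate distance d=31 (to screen)): x=-10844/693 (≈-15.6479) theta=17/3465 (≈0.0049)
Rounded to 4 decimal places: x = -15.6479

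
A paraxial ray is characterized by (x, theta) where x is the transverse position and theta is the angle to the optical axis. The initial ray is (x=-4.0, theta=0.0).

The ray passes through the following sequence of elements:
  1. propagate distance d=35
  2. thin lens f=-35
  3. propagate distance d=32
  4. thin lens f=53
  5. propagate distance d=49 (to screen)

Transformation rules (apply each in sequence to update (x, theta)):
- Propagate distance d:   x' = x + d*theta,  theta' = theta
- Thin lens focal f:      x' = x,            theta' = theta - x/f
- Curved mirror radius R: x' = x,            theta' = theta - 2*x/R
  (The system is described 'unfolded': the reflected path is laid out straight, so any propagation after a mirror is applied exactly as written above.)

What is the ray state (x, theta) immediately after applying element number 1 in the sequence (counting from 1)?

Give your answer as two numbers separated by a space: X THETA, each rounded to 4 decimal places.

Answer: -4.0000 0.0000

Derivation:
Initial: x=-4.0000 theta=0.0000
After 1 (propagate distance d=35): x=-4.0000 theta=0.0000
Rounded to 4 decimal places: x = -4.0000, theta = 0.0000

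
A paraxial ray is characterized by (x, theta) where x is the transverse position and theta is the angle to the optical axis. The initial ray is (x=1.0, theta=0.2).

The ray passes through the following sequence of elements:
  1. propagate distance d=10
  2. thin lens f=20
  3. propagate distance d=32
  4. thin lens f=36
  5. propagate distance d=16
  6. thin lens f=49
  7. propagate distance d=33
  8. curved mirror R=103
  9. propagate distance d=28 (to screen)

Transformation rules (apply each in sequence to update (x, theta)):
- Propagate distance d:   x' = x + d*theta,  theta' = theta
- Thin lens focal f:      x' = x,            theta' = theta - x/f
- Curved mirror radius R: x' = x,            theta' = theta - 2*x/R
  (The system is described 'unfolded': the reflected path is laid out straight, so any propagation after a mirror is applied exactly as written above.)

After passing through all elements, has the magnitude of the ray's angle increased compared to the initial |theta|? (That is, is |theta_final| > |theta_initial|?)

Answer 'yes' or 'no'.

Answer: no

Derivation:
Initial: x=1.0000 theta=0.2000
After 1 (propagate distance d=10): x=3.0000 theta=0.2000
After 2 (thin lens f=20): x=3.0000 theta=0.0500
After 3 (propagate distance d=32): x=4.6000 theta=0.0500
After 4 (thin lens f=36): x=4.6000 theta=-7/90 (≈-0.0778)
After 5 (propagate distance d=16): x=151/45 (≈3.3556) theta=-7/90 (≈-0.0778)
After 6 (thin lens f=49): x=151/45 (≈3.3556) theta=-43/294 (≈-0.1463)
After 7 (propagate distance d=33): x=-6487/4410 (≈-1.4710) theta=-43/294 (≈-0.1463)
After 8 (curved mirror R=103): x=-6487/4410 (≈-1.4710) theta=-53461/454230 (≈-0.1177)
After 9 (propagate distance d=28 (to screen)): x=-2165069/454230 (≈-4.7665) theta=-53461/454230 (≈-0.1177)
|theta_initial|=0.2000 |theta_final|=53461/454230 (≈0.1177) -> not increased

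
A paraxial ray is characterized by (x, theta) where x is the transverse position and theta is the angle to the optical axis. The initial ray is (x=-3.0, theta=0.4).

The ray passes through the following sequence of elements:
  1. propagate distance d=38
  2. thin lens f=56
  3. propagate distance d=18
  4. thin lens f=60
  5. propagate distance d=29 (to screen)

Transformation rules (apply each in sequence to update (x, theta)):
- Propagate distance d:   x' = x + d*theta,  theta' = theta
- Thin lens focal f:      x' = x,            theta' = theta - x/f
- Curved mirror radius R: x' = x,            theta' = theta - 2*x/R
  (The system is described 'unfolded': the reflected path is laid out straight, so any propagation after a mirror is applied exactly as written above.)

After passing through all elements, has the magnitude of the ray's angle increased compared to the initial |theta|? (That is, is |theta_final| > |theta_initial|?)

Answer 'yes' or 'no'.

Answer: no

Derivation:
Initial: x=-3.0000 theta=0.4000
After 1 (propagate distance d=38): x=12.2000 theta=0.4000
After 2 (thin lens f=56): x=12.2000 theta=51/280 (≈0.1821)
After 3 (propagate distance d=18): x=2167/140 (≈15.4786) theta=51/280 (≈0.1821)
After 4 (thin lens f=60): x=2167/140 (≈15.4786) theta=-91/1200 (≈-0.0758)
After 5 (propagate distance d=29 (to screen)): x=111547/8400 (≈13.2794) theta=-91/1200 (≈-0.0758)
|theta_initial|=0.4000 |theta_final|=91/1200 (≈0.0758) -> not increased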